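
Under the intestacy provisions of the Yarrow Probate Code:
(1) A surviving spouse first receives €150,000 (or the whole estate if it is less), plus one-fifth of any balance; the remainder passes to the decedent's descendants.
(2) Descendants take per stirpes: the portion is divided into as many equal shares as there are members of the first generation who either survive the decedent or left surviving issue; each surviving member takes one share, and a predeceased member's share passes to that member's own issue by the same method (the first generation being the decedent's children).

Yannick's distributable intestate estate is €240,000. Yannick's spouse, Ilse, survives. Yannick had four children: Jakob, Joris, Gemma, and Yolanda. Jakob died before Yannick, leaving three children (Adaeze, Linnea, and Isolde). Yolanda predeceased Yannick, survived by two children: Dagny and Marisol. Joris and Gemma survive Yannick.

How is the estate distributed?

Ilse: €168,000; Adaeze: €6,000; Linnea: €6,000; Isolde: €6,000; Joris: €18,000; Gemma: €18,000; Dagny: €9,000; Marisol: €9,000

Ilse first takes €150,000, leaving a balance of €90,000. Ilse then takes one-fifth of the balance (€18,000), for a total of €168,000. The remaining €72,000 passes to the descendants.
The descendants' portion (€72,000) is divided into 4 shares of €18,000: Joris and Gemma each take €18,000; Jakob's €18,000 share passes to Jakob's issue; Yolanda's €18,000 share passes to Yolanda's issue.
Jakob's share (€18,000) is divided into 3 shares of €6,000: Adaeze, Linnea, and Isolde each take €6,000.
Yolanda's share (€18,000) is divided into 2 shares of €9,000: Dagny and Marisol each take €9,000.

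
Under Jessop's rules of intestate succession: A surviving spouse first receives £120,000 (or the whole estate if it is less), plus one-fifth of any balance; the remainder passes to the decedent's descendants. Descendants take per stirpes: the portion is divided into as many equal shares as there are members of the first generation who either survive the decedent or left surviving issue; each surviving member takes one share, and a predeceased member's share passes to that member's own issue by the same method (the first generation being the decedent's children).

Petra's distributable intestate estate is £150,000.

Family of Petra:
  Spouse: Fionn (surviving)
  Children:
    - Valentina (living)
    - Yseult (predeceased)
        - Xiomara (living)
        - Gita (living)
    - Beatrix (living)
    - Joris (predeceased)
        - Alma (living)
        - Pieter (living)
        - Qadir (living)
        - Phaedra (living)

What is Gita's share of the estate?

Fionn first takes £120,000, leaving a balance of £30,000. Fionn then takes one-fifth of the balance (£6,000), for a total of £126,000. The remaining £24,000 passes to the descendants.
The descendants' portion (£24,000) is divided into 4 shares of £6,000: Valentina and Beatrix each take £6,000; Yseult's £6,000 share passes to Yseult's issue; Joris's £6,000 share passes to Joris's issue.
Yseult's share (£6,000) is divided into 2 shares of £3,000: Xiomara and Gita each take £3,000.
Joris's share (£6,000) is divided into 4 shares of £1,500: Alma, Pieter, Qadir, and Phaedra each take £1,500.

Gita receives £3,000.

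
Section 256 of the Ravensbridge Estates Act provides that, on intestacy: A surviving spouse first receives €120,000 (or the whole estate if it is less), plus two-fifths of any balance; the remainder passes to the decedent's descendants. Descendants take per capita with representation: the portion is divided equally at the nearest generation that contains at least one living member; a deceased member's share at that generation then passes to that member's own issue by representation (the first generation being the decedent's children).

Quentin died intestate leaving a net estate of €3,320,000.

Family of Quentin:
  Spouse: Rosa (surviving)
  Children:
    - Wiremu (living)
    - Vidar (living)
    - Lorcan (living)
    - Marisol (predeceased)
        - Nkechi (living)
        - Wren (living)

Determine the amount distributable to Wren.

Rosa first takes €120,000, leaving a balance of €3,200,000. Rosa then takes two-fifths of the balance (€1,280,000), for a total of €1,400,000. The remaining €1,920,000 passes to the descendants.
The descendants' portion (€1,920,000) is divided into 4 shares of €480,000: Wiremu, Vidar, and Lorcan each take €480,000; Marisol's €480,000 share passes to Marisol's issue.
Marisol's share (€480,000) is divided into 2 shares of €240,000: Nkechi and Wren each take €240,000.

Wren receives €240,000.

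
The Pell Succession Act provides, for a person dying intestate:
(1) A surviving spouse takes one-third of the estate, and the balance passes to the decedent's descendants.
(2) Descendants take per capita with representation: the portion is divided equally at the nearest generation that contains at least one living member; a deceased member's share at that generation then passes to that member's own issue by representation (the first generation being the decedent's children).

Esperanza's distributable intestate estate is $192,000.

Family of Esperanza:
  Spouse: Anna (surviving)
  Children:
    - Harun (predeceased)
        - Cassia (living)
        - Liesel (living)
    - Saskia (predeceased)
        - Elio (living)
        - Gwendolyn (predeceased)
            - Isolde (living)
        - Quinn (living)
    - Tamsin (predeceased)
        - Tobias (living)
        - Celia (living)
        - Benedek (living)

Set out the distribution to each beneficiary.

Anna takes one-third of $192,000 = $64,000. The remaining $128,000 passes to the descendants.
No child survives, so the initial division is made at the grandchildren's generation.
The descendants' portion ($128,000) is divided into 8 shares of $16,000: Cassia, Liesel, Elio, Quinn, Tobias, Celia, and Benedek each take $16,000; Gwendolyn's $16,000 share passes to Gwendolyn's issue.
Gwendolyn's share ($16,000) passes entirely to Isolde.

Anna: $64,000; Cassia: $16,000; Liesel: $16,000; Elio: $16,000; Isolde: $16,000; Quinn: $16,000; Tobias: $16,000; Celia: $16,000; Benedek: $16,000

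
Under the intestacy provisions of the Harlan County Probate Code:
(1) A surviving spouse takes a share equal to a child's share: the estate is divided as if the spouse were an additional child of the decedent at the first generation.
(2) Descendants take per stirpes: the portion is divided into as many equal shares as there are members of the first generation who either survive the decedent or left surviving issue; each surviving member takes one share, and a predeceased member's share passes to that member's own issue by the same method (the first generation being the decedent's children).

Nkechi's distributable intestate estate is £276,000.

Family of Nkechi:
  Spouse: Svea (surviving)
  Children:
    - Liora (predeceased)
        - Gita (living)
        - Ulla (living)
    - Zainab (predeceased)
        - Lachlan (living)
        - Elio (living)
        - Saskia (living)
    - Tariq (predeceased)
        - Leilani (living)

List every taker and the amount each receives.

Svea: £69,000; Gita: £34,500; Ulla: £34,500; Lachlan: £23,000; Elio: £23,000; Saskia: £23,000; Leilani: £69,000

The spouse counts as an additional share at the children's level, so there are 4 primary shares of £69,000. Svea takes one such share (£69,000).
The children's combined portion (£207,000) is divided into 3 shares of £69,000: Liora's £69,000 share passes to Liora's issue; Zainab's £69,000 share passes to Zainab's issue; Tariq's £69,000 share passes to Tariq's issue.
Liora's share (£69,000) is divided into 2 shares of £34,500: Gita and Ulla each take £34,500.
Zainab's share (£69,000) is divided into 3 shares of £23,000: Lachlan, Elio, and Saskia each take £23,000.
Tariq's share (£69,000) passes entirely to Leilani.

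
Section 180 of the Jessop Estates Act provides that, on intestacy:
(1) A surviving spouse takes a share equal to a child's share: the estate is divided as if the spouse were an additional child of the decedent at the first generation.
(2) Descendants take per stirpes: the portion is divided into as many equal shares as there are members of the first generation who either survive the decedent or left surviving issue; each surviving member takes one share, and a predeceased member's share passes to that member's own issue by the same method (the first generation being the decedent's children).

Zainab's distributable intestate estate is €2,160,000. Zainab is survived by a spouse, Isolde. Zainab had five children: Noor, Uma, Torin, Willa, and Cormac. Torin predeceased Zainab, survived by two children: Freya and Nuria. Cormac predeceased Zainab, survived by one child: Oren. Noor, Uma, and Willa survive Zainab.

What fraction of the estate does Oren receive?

The spouse counts as an additional share at the children's level, so there are 6 primary shares of €360,000. Isolde takes one such share (€360,000).
The children's combined portion (€1,800,000) is divided into 5 shares of €360,000: Noor, Uma, and Willa each take €360,000; Torin's €360,000 share passes to Torin's issue; Cormac's €360,000 share passes to Cormac's issue.
Torin's share (€360,000) is divided into 2 shares of €180,000: Freya and Nuria each take €180,000.
Cormac's share (€360,000) passes entirely to Oren.

Oren receives 1/6 of the estate.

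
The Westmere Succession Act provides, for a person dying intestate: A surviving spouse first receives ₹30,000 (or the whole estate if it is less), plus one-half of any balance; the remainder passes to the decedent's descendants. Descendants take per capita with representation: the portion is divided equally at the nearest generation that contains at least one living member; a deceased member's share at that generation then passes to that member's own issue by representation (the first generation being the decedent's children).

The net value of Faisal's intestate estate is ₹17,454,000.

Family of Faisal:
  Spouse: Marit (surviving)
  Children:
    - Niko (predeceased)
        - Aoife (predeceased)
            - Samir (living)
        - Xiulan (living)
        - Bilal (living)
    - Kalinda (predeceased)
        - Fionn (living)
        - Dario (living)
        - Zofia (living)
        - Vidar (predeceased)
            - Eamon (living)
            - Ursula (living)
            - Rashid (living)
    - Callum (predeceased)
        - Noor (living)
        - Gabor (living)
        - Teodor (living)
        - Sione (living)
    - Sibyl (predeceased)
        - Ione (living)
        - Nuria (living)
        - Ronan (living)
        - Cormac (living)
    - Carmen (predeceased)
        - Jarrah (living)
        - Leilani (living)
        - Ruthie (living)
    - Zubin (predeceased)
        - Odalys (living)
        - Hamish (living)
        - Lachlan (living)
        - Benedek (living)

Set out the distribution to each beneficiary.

Marit: ₹8,742,000; Samir: ₹396,000; Xiulan: ₹396,000; Bilal: ₹396,000; Fionn: ₹396,000; Dario: ₹396,000; Zofia: ₹396,000; Eamon: ₹132,000; Ursula: ₹132,000; Rashid: ₹132,000; Noor: ₹396,000; Gabor: ₹396,000; Teodor: ₹396,000; Sione: ₹396,000; Ione: ₹396,000; Nuria: ₹396,000; Ronan: ₹396,000; Cormac: ₹396,000; Jarrah: ₹396,000; Leilani: ₹396,000; Ruthie: ₹396,000; Odalys: ₹396,000; Hamish: ₹396,000; Lachlan: ₹396,000; Benedek: ₹396,000

Marit first takes ₹30,000, leaving a balance of ₹17,424,000. Marit then takes one-half of the balance (₹8,712,000), for a total of ₹8,742,000. The remaining ₹8,712,000 passes to the descendants.
No child survives, so the initial division is made at the grandchildren's generation.
The descendants' portion (₹8,712,000) is divided into 22 shares of ₹396,000: Xiulan, Bilal, Fionn, Dario, Zofia, Noor, Gabor, Teodor, Sione, Ione, Nuria, Ronan, Cormac, Jarrah, Leilani, Ruthie, Odalys, Hamish, Lachlan, and Benedek each take ₹396,000; Aoife's ₹396,000 share passes to Aoife's issue; Vidar's ₹396,000 share passes to Vidar's issue.
Aoife's share (₹396,000) passes entirely to Samir.
Vidar's share (₹396,000) is divided into 3 shares of ₹132,000: Eamon, Ursula, and Rashid each take ₹132,000.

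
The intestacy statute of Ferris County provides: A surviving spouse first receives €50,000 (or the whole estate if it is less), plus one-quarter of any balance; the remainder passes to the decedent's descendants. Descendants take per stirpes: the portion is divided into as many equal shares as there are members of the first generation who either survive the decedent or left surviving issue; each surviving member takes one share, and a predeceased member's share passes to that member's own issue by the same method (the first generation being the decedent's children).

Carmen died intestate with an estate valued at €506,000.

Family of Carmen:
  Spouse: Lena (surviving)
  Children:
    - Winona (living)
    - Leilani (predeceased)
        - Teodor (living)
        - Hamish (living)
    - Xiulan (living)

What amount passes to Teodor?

Lena first takes €50,000, leaving a balance of €456,000. Lena then takes one-quarter of the balance (€114,000), for a total of €164,000. The remaining €342,000 passes to the descendants.
The descendants' portion (€342,000) is divided into 3 shares of €114,000: Winona and Xiulan each take €114,000; Leilani's €114,000 share passes to Leilani's issue.
Leilani's share (€114,000) is divided into 2 shares of €57,000: Teodor and Hamish each take €57,000.

Teodor receives €57,000.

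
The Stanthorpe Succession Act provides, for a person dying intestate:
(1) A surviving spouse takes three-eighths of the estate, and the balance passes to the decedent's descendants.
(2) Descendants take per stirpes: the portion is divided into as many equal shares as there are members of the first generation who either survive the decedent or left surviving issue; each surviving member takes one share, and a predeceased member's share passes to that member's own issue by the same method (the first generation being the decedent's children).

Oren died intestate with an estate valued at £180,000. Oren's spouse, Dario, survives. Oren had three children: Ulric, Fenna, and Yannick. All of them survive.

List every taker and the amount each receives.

Dario: £67,500; Ulric: £37,500; Fenna: £37,500; Yannick: £37,500

Dario takes three-eighths of £180,000 = £67,500. The remaining £112,500 passes to the descendants.
The descendants' portion (£112,500) is divided into 3 shares of £37,500: Ulric, Fenna, and Yannick each take £37,500.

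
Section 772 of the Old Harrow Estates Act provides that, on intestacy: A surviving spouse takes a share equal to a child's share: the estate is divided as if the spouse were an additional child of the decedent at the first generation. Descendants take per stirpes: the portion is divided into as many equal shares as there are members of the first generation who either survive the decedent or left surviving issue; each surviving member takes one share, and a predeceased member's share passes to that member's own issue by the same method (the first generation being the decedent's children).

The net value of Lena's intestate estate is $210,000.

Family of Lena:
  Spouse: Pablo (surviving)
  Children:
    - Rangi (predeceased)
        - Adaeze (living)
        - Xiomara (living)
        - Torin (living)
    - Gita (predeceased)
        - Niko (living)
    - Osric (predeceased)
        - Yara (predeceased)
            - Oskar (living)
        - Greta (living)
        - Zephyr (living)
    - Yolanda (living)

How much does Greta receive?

The spouse counts as an additional share at the children's level, so there are 5 primary shares of $42,000. Pablo takes one such share ($42,000).
The children's combined portion ($168,000) is divided into 4 shares of $42,000: Yolanda takes $42,000; Rangi's $42,000 share passes to Rangi's issue; Gita's $42,000 share passes to Gita's issue; Osric's $42,000 share passes to Osric's issue.
Rangi's share ($42,000) is divided into 3 shares of $14,000: Adaeze, Xiomara, and Torin each take $14,000.
Gita's share ($42,000) passes entirely to Niko.
Osric's share ($42,000) is divided into 3 shares of $14,000: Greta and Zephyr each take $14,000; Yara's $14,000 share passes to Yara's issue.
Yara's share ($14,000) passes entirely to Oskar.

Greta receives $14,000.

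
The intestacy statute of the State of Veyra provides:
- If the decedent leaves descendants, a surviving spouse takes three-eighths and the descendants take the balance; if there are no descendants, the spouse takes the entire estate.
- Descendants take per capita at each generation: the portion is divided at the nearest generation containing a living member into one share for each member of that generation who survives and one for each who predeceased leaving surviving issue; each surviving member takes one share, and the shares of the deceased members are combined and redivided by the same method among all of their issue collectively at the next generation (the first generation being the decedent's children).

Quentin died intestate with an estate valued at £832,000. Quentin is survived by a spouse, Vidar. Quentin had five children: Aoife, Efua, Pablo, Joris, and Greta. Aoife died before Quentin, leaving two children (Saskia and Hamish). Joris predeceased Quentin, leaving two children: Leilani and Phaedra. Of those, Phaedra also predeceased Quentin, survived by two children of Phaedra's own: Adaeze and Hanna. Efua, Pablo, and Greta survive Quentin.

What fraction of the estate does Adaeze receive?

Adaeze receives 1/32 of the estate.

Vidar takes three-eighths of £832,000 = £312,000. The remaining £520,000 passes to the descendants.
The descendants' portion (£520,000) is divided at the children's generation into 5 shares of £104,000. Efua, Pablo, and Greta each take £104,000. The 2 shares of the deceased (Aoife and Joris) are combined into a pool of £208,000.
That pool (£208,000) is divided at the grandchildren's generation into 4 shares of £52,000. Saskia, Hamish, and Leilani each take £52,000. The remaining share for the deceased Phaedra (£52,000) is carried to the next generation.
That pool (£52,000) is divided at the great-grandchildren's generation equally among Adaeze and Hanna: £26,000 each.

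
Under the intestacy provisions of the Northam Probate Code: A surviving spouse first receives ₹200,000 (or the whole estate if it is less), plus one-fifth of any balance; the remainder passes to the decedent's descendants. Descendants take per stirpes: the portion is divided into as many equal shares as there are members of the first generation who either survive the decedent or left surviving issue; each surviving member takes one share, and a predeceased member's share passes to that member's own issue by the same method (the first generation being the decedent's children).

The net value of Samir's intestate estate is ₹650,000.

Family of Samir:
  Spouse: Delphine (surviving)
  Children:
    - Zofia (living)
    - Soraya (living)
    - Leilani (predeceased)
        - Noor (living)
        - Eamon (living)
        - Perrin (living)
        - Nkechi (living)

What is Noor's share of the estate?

Delphine first takes ₹200,000, leaving a balance of ₹450,000. Delphine then takes one-fifth of the balance (₹90,000), for a total of ₹290,000. The remaining ₹360,000 passes to the descendants.
The descendants' portion (₹360,000) is divided into 3 shares of ₹120,000: Zofia and Soraya each take ₹120,000; Leilani's ₹120,000 share passes to Leilani's issue.
Leilani's share (₹120,000) is divided into 4 shares of ₹30,000: Noor, Eamon, Perrin, and Nkechi each take ₹30,000.

Noor receives ₹30,000.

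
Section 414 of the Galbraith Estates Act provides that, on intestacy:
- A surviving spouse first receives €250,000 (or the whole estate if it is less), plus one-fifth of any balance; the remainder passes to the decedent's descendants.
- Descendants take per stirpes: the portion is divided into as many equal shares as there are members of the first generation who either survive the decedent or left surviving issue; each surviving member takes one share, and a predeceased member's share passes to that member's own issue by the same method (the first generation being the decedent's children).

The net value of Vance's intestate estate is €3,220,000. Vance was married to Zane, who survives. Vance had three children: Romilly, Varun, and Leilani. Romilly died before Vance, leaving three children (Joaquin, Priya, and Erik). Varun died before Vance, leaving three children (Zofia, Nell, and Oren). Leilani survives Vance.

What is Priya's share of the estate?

Zane first takes €250,000, leaving a balance of €2,970,000. Zane then takes one-fifth of the balance (€594,000), for a total of €844,000. The remaining €2,376,000 passes to the descendants.
The descendants' portion (€2,376,000) is divided into 3 shares of €792,000: Leilani takes €792,000; Romilly's €792,000 share passes to Romilly's issue; Varun's €792,000 share passes to Varun's issue.
Romilly's share (€792,000) is divided into 3 shares of €264,000: Joaquin, Priya, and Erik each take €264,000.
Varun's share (€792,000) is divided into 3 shares of €264,000: Zofia, Nell, and Oren each take €264,000.

Priya receives €264,000.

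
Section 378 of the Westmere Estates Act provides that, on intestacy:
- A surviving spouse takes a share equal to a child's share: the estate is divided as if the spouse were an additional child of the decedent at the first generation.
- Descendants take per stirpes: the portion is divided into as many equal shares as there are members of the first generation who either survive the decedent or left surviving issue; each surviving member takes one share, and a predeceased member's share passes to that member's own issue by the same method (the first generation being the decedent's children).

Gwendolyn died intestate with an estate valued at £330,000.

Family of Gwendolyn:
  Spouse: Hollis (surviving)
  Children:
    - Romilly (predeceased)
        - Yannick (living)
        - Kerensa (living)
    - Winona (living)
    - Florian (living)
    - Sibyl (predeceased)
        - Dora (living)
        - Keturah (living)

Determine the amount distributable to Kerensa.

The spouse counts as an additional share at the children's level, so there are 5 primary shares of £66,000. Hollis takes one such share (£66,000).
The children's combined portion (£264,000) is divided into 4 shares of £66,000: Winona and Florian each take £66,000; Romilly's £66,000 share passes to Romilly's issue; Sibyl's £66,000 share passes to Sibyl's issue.
Romilly's share (£66,000) is divided into 2 shares of £33,000: Yannick and Kerensa each take £33,000.
Sibyl's share (£66,000) is divided into 2 shares of £33,000: Dora and Keturah each take £33,000.

Kerensa receives £33,000.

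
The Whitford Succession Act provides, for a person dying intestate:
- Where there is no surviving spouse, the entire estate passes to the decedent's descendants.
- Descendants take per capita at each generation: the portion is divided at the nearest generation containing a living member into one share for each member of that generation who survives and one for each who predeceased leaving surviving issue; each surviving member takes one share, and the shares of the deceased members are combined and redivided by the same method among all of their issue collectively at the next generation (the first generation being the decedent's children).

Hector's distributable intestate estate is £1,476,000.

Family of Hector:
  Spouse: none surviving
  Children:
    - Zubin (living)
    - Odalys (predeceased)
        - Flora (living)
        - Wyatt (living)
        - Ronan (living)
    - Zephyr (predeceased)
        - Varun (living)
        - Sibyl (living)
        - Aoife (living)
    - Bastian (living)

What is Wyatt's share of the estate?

Wyatt receives £123,000.

The entire £1,476,000 passes to the descendants.
That amount (£1,476,000) is divided at the children's generation into 4 shares of £369,000. Zubin and Bastian each take £369,000. The 2 shares of the deceased (Odalys and Zephyr) are combined into a pool of £738,000.
That pool (£738,000) is divided at the grandchildren's generation equally among Flora, Wyatt, Ronan, Varun, Sibyl, and Aoife: £123,000 each.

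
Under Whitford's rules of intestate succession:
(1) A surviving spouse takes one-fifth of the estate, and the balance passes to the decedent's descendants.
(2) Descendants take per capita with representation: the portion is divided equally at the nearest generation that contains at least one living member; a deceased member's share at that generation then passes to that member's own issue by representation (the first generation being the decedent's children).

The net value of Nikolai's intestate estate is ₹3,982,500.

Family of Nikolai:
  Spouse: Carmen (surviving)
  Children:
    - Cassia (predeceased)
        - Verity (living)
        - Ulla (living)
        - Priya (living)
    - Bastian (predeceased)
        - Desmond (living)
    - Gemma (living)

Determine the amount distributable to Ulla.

Carmen takes one-fifth of ₹3,982,500 = ₹796,500. The remaining ₹3,186,000 passes to the descendants.
The descendants' portion (₹3,186,000) is divided into 3 shares of ₹1,062,000: Gemma takes ₹1,062,000; Cassia's ₹1,062,000 share passes to Cassia's issue; Bastian's ₹1,062,000 share passes to Bastian's issue.
Cassia's share (₹1,062,000) is divided into 3 shares of ₹354,000: Verity, Ulla, and Priya each take ₹354,000.
Bastian's share (₹1,062,000) passes entirely to Desmond.

Ulla receives ₹354,000.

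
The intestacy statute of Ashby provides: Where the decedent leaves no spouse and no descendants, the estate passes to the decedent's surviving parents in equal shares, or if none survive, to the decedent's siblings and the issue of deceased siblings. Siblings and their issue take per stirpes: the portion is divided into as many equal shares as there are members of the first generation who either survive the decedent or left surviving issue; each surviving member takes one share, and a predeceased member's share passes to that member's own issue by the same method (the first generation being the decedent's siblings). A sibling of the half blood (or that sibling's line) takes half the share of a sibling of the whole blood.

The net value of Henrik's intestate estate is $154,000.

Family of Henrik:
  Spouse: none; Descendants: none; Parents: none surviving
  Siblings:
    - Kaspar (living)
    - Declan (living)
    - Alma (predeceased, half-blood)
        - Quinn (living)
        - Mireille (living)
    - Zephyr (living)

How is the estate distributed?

The entire $154,000 passes to the siblings and their issue.
Counting each half-blood sibling's line as half a unit, there are 7/2 units in $154,000, so one unit is $44,000. Whole-blood lines (Kaspar, Declan, and Zephyr) take $44,000 each; half-blood lines (Alma) take $22,000 each.
Alma's share ($22,000) is divided into 2 shares of $11,000: Quinn and Mireille each take $11,000.

Kaspar: $44,000; Declan: $44,000; Quinn: $11,000; Mireille: $11,000; Zephyr: $44,000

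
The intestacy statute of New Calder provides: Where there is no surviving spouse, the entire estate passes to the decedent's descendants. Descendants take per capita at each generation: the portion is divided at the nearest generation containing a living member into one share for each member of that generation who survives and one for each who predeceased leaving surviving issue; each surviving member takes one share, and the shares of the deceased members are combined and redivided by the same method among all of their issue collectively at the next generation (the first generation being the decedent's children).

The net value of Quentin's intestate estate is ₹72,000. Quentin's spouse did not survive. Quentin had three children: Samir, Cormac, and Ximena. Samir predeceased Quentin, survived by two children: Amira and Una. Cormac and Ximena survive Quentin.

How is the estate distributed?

The entire ₹72,000 passes to the descendants.
That amount (₹72,000) is divided at the children's generation into 3 shares of ₹24,000. Cormac and Ximena each take ₹24,000. The remaining share for the deceased Samir (₹24,000) is carried to the next generation.
That pool (₹24,000) is divided at the grandchildren's generation equally among Amira and Una: ₹12,000 each.

Amira: ₹12,000; Una: ₹12,000; Cormac: ₹24,000; Ximena: ₹24,000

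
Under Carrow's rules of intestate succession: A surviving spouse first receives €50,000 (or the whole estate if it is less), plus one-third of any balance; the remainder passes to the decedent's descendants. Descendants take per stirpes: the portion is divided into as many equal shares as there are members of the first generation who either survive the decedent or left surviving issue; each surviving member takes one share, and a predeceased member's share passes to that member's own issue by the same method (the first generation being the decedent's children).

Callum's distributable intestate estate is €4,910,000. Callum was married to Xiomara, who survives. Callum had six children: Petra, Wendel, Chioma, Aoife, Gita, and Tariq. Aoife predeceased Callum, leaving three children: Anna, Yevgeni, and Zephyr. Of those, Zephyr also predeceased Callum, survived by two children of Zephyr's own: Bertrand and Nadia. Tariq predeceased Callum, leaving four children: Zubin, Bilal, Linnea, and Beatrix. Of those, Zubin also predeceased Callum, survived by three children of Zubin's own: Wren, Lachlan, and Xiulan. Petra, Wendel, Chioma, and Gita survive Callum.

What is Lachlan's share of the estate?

Lachlan receives €45,000.

Xiomara first takes €50,000, leaving a balance of €4,860,000. Xiomara then takes one-third of the balance (€1,620,000), for a total of €1,670,000. The remaining €3,240,000 passes to the descendants.
The descendants' portion (€3,240,000) is divided into 6 shares of €540,000: Petra, Wendel, Chioma, and Gita each take €540,000; Aoife's €540,000 share passes to Aoife's issue; Tariq's €540,000 share passes to Tariq's issue.
Aoife's share (€540,000) is divided into 3 shares of €180,000: Anna and Yevgeni each take €180,000; Zephyr's €180,000 share passes to Zephyr's issue.
Zephyr's share (€180,000) is divided into 2 shares of €90,000: Bertrand and Nadia each take €90,000.
Tariq's share (€540,000) is divided into 4 shares of €135,000: Bilal, Linnea, and Beatrix each take €135,000; Zubin's €135,000 share passes to Zubin's issue.
Zubin's share (€135,000) is divided into 3 shares of €45,000: Wren, Lachlan, and Xiulan each take €45,000.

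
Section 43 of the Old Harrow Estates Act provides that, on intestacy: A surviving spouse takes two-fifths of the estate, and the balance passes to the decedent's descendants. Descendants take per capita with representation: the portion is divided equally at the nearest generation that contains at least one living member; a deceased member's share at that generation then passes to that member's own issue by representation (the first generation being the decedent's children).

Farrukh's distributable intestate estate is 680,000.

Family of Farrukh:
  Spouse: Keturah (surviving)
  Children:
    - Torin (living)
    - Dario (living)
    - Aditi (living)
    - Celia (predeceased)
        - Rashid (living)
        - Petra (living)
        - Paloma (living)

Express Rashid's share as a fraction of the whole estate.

Rashid receives 1/20 of the estate.

Keturah takes two-fifths of 680,000 = 272,000. The remaining 408,000 passes to the descendants.
The descendants' portion (408,000) is divided into 4 shares of 102,000: Torin, Dario, and Aditi each take 102,000; Celia's 102,000 share passes to Celia's issue.
Celia's share (102,000) is divided into 3 shares of 34,000: Rashid, Petra, and Paloma each take 34,000.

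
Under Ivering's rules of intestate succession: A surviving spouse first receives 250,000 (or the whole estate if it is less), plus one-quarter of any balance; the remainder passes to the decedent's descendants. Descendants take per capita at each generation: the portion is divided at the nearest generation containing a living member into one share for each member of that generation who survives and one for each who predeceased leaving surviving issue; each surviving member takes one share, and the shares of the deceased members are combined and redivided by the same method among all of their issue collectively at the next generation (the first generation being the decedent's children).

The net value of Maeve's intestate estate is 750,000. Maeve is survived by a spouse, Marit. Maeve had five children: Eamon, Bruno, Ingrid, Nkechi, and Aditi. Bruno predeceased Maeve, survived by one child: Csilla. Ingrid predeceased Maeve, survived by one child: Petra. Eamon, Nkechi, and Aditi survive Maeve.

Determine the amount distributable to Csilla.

Marit first takes 250,000, leaving a balance of 500,000. Marit then takes one-quarter of the balance (125,000), for a total of 375,000. The remaining 375,000 passes to the descendants.
The descendants' portion (375,000) is divided at the children's generation into 5 shares of 75,000. Eamon, Nkechi, and Aditi each take 75,000. The 2 shares of the deceased (Bruno and Ingrid) are combined into a pool of 150,000.
That pool (150,000) is divided at the grandchildren's generation equally among Csilla and Petra: 75,000 each.

Csilla receives 75,000.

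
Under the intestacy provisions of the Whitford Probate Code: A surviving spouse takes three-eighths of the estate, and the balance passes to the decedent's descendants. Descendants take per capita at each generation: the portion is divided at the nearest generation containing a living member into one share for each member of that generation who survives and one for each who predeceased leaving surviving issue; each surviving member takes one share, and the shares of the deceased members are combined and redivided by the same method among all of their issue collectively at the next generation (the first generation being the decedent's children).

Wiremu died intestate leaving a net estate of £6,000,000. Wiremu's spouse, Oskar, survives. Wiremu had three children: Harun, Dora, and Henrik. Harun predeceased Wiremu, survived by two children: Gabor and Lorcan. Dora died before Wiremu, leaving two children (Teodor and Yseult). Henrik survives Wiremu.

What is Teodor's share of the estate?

Oskar takes three-eighths of £6,000,000 = £2,250,000. The remaining £3,750,000 passes to the descendants.
The descendants' portion (£3,750,000) is divided at the children's generation into 3 shares of £1,250,000. Henrik takes £1,250,000. The 2 shares of the deceased (Harun and Dora) are combined into a pool of £2,500,000.
That pool (£2,500,000) is divided at the grandchildren's generation equally among Gabor, Lorcan, Teodor, and Yseult: £625,000 each.

Teodor receives £625,000.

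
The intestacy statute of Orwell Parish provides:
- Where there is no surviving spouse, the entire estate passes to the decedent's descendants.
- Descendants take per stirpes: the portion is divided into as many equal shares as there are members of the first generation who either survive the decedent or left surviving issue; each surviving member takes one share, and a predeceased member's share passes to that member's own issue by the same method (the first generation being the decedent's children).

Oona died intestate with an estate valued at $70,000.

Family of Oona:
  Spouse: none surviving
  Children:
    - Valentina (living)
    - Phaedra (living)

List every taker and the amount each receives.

Valentina: $35,000; Phaedra: $35,000

The entire $70,000 passes to the descendants.
That amount ($70,000) is divided into 2 shares of $35,000: Valentina and Phaedra each take $35,000.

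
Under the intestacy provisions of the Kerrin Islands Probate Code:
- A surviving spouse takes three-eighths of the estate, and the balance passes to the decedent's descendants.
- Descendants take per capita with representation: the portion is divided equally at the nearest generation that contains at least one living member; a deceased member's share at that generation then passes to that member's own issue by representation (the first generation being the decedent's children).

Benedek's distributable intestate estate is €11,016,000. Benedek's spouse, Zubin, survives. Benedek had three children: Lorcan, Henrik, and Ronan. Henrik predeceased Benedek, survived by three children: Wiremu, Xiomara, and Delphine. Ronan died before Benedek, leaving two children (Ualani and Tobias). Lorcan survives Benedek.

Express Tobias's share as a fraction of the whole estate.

Zubin takes three-eighths of €11,016,000 = €4,131,000. The remaining €6,885,000 passes to the descendants.
The descendants' portion (€6,885,000) is divided into 3 shares of €2,295,000: Lorcan takes €2,295,000; Henrik's €2,295,000 share passes to Henrik's issue; Ronan's €2,295,000 share passes to Ronan's issue.
Henrik's share (€2,295,000) is divided into 3 shares of €765,000: Wiremu, Xiomara, and Delphine each take €765,000.
Ronan's share (€2,295,000) is divided into 2 shares of €1,147,500: Ualani and Tobias each take €1,147,500.

Tobias receives 5/48 of the estate.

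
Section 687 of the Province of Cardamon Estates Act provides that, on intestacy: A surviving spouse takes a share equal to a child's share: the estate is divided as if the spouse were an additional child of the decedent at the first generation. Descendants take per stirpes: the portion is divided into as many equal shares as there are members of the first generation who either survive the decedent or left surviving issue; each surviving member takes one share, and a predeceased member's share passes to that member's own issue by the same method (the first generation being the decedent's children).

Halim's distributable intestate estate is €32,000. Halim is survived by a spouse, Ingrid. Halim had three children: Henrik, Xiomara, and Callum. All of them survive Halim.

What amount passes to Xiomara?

Xiomara receives €8,000.

The spouse counts as an additional share at the children's level, so there are 4 primary shares of €8,000. Ingrid takes one such share (€8,000).
The children's combined portion (€24,000) is divided into 3 shares of €8,000: Henrik, Xiomara, and Callum each take €8,000.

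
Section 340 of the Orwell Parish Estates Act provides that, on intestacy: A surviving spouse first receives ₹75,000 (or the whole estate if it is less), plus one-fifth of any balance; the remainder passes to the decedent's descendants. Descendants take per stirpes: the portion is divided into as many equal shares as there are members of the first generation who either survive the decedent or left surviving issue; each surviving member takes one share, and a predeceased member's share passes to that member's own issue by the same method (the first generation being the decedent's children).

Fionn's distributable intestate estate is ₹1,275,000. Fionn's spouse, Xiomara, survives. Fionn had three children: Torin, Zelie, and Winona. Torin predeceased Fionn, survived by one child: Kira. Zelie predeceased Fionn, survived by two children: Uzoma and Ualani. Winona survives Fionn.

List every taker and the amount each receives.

Xiomara first takes ₹75,000, leaving a balance of ₹1,200,000. Xiomara then takes one-fifth of the balance (₹240,000), for a total of ₹315,000. The remaining ₹960,000 passes to the descendants.
The descendants' portion (₹960,000) is divided into 3 shares of ₹320,000: Winona takes ₹320,000; Torin's ₹320,000 share passes to Torin's issue; Zelie's ₹320,000 share passes to Zelie's issue.
Torin's share (₹320,000) passes entirely to Kira.
Zelie's share (₹320,000) is divided into 2 shares of ₹160,000: Uzoma and Ualani each take ₹160,000.

Xiomara: ₹315,000; Kira: ₹320,000; Uzoma: ₹160,000; Ualani: ₹160,000; Winona: ₹320,000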